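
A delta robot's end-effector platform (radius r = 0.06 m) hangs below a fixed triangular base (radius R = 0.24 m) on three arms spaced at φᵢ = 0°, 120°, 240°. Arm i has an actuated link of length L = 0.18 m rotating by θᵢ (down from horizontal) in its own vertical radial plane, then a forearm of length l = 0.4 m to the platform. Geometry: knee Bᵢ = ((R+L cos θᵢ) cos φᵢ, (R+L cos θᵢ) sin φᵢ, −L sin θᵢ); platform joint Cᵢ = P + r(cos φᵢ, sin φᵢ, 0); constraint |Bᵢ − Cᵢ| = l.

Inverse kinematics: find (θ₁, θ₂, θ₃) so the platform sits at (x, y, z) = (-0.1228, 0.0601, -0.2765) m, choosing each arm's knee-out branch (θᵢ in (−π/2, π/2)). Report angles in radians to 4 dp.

θ₁ = 1.1345, θ₂ = -0.1747, θ₃ = 0.5237

rotate P by −φ1: (-0.1228, 0.0601, -0.2765)
  A cos θ + B sin θ = C:  0.3028·cos θ + -0.2765·sin θ = -0.1226
  θ1 = atan2(B,A) + arccos(C/0.4100) = 1.1345
φ2=120.0° → target in arm frame (0.1134, 0.0763)
  A cos θ + B sin θ = C:  0.0666·cos θ + -0.2765·sin θ = 0.1136
  √(A²+B²)=0.2844;  θ2 = -1.3346+1.1599 ≈ -0.1747
rotate P by −φ3: (0.0094, -0.1364, -0.2765)
  e−x'=0.1706;  (l²−L²−(e−x')²−y'²−z²)/2L = 0.0095
  θ3 = atan2(B,A) + arccos(C/0.3249) = 0.5237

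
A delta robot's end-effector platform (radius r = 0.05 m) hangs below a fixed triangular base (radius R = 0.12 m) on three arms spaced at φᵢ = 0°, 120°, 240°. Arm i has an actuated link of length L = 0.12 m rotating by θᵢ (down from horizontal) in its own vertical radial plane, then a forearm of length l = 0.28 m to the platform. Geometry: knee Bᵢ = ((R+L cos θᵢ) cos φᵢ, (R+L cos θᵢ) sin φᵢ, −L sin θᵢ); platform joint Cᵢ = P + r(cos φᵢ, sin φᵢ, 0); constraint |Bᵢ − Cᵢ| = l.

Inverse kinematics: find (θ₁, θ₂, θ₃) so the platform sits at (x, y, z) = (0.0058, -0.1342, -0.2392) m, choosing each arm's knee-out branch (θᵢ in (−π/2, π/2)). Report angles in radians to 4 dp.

φ1=0.0° → target in arm frame (0.0058, -0.1342)
  e−x'=0.0642;  (l²−L²−(e−x')²−y'²−z²)/2L = -0.0639
  √(A²+B²)=0.2477;  θ1 = -1.3086+1.8320 ≈ 0.5234
rotate P by −φ2: (-0.1191, 0.0621, -0.2392)
  e−x'=0.1891;  (l²−L²−(e−x')²−y'²−z²)/2L = -0.1368
  √(A²+B²)=0.3049;  θ2 = -0.9018+2.0361 ≈ 1.1343
φ3=240.0° → target in arm frame (0.1133, 0.0721)
  e−x'=-0.0433;  (l²−L²−(e−x')²−y'²−z²)/2L = -0.0012
  θ3 = atan2(B,A) + arccos(C/0.2431) = -0.1741

θ₁ = 0.5234, θ₂ = 1.1343, θ₃ = -0.1741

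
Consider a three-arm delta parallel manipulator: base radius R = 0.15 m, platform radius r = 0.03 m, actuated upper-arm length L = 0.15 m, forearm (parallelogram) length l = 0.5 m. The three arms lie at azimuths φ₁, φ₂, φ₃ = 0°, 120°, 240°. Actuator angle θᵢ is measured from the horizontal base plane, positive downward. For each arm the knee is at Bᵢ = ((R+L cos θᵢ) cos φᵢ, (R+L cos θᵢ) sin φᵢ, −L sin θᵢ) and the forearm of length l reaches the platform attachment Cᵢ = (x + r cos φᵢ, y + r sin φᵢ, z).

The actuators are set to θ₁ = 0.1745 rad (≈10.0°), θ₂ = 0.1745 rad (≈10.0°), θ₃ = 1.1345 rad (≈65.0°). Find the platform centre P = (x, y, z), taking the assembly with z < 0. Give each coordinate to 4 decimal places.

(0.0965, 0.1672, -0.4651)

centre 1 = (0.2677·cos0.0°, 0.2677·sin0.0°, -0.0260) = (0.2677, 0.0000, -0.0260)
centre 2 = (0.2677·cos120.0°, 0.2677·sin120.0°, -0.0260) = (-0.1339, 0.2319, -0.0260)
centre 3 = (0.1834·cos240.0°, 0.1834·sin240.0°, -0.1359) = (-0.0917, -0.1588, -0.1359)
|centre ₂|²−|centre ₁|² = 0.0000;  |centre ₃|²−|centre ₁|² = -0.0202
plane₁₂: -0.8032x+0.4637y+0.0000z = 0.0000
det = 0.5884;  x = 0.0159+-0.1732z,  y = 0.0276+-0.3000z
sphere 1 gives Az²+Bz+C=0 with A=1.1200, B=0.1227, C=-0.1852;  B²−4AC=0.8446;  roots -0.4651, 0.3555;  negative root z = -0.4651
x = 0.0965, y = 0.1672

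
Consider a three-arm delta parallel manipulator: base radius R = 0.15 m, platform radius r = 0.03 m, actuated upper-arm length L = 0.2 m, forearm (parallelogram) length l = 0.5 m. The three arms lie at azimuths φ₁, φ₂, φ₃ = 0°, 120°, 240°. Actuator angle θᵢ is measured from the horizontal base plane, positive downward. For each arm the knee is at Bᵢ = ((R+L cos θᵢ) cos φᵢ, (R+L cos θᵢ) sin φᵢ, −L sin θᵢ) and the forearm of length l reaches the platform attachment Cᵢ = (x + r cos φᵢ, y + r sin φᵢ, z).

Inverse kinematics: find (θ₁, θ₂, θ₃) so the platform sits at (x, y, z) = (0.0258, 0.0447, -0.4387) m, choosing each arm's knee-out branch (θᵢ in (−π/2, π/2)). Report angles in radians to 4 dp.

θ₁ = 0.1743, θ₂ = 0.1743, θ₃ = 0.4361

arm 1 (φ=0.0°): x'=0.0258, y'=0.0447
  e−x'=0.0942;  (l²−L²−(e−x')²−y'²−z²)/2L = 0.0167
  θ1 = atan2(B,A) + arccos(C/0.4487) = 0.1743
φ2=120.0° → target in arm frame (0.0258, -0.0447)
  e−x'=0.0942;  (l²−L²−(e−x')²−y'²−z²)/2L = 0.0167
  θ2 = atan2(B,A) + arccos(C/0.4487) = 0.1743
φ3=240.0° → target in arm frame (-0.0516, 0.0000)
  e−x'=0.1716;  (l²−L²−(e−x')²−y'²−z²)/2L = -0.0298
  θ3 = atan2(B,A) + arccos(C/0.4711) = 0.4361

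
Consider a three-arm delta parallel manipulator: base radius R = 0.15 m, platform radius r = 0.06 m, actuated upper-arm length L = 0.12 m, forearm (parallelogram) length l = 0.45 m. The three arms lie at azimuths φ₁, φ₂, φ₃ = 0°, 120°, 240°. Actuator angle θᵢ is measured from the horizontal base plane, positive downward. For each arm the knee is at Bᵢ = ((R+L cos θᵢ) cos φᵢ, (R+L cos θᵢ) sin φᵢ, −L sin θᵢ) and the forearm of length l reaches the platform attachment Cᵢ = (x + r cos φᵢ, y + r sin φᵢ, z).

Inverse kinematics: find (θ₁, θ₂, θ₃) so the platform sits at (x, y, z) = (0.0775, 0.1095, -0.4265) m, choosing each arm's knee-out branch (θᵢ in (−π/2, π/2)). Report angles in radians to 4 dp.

φ1=0.0° → target in arm frame (0.0775, 0.1095)
  A=0.0125, B=-0.4265, C=(l²−L²−A²−y'²−z²)/(2L)=-0.0248
  γ=atan2(-0.4265,0.0125)=-1.5415;  ψ=arccos(-0.0581)=1.6289;  θ1=γ+ψ≈0.0874
arm 2 (φ=120.0°): x'=0.0561, y'=-0.1219
  A=0.0339, B=-0.4265, C=(l²−L²−A²−y'²−z²)/(2L)=-0.0409
  γ=atan2(-0.4265,0.0339)=-1.4914;  ψ=arccos(-0.0955)=1.6664;  θ2=γ+ψ≈0.1750
rotate P by −φ3: (-0.1336, 0.0124, -0.4265)
  A=0.2236, B=-0.4265, C=(l²−L²−A²−y'²−z²)/(2L)=-0.1831
  √(A²+B²)=0.4815;  θ3 = -1.0880+1.9608 ≈ 0.8729

θ₁ = 0.0874, θ₂ = 0.1750, θ₃ = 0.8729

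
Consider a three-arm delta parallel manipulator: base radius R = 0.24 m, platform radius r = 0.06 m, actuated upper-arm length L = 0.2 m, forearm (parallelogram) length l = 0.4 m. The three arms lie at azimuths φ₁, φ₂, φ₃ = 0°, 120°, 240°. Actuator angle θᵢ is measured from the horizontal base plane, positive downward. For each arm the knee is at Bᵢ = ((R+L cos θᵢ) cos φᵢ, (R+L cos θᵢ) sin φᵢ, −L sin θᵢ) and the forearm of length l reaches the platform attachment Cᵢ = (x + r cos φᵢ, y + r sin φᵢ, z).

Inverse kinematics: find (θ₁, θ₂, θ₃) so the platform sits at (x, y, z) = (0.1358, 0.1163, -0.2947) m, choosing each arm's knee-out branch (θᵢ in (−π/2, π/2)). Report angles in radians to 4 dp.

θ₁ = 0.0001, θ₂ = 0.6110, θ₃ = 1.3965

arm 1 (φ=0.0°): x'=0.1358, y'=0.1163
  A cos θ + B sin θ = C:  0.0442·cos θ + -0.2947·sin θ = 0.0442
  √(A²+B²)=0.2980;  θ1 = -1.4219+1.4220 ≈ 0.0001
φ2=120.0° → target in arm frame (0.0328, -0.1758)
  e−x'=0.1472;  (l²−L²−(e−x')²−y'²−z²)/2L = -0.0485
  √(A²+B²)=0.3294;  θ2 = -1.1076+1.7186 ≈ 0.6110
φ3=240.0° → target in arm frame (-0.1686, 0.0595)
  A cos θ + B sin θ = C:  0.3486·cos θ + -0.2947·sin θ = -0.2298
  γ=atan2(-0.2947,0.3486)=-0.7018;  ψ=arccos(-0.5034)=2.0983;  θ3=γ+ψ≈1.3965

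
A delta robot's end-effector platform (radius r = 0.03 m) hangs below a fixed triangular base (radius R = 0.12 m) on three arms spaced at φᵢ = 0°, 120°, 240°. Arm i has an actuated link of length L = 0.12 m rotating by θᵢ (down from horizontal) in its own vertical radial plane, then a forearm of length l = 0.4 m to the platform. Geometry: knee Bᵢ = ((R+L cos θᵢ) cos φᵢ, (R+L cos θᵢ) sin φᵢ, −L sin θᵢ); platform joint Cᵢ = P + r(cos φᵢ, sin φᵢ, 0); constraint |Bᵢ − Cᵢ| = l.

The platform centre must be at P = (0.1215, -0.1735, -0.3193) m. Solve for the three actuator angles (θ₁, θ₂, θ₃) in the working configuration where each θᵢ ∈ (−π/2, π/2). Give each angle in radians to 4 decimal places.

θ₁ = -0.2621, θ₂ = 1.2217, θ₃ = -0.0872

φ1=0.0° → target in arm frame (0.1215, -0.1735)
  e−x'=-0.0315;  (l²−L²−(e−x')²−y'²−z²)/2L = 0.0523
  √(A²+B²)=0.3209;  θ1 = -1.6691+1.4070 ≈ -0.2621
φ2=120.0° → target in arm frame (-0.2110, -0.0185)
  A=0.3010, B=-0.3193, C=(l²−L²−A²−y'²−z²)/(2L)=-0.1971
  √(A²+B²)=0.4388;  θ2 = -0.8149+2.0366 ≈ 1.2217
arm 3 (φ=240.0°): x'=0.0895, y'=0.1920
  A=0.0005, B=-0.3193, C=(l²−L²−A²−y'²−z²)/(2L)=0.0283
  √(A²+B²)=0.3193;  θ3 = -1.5692+1.4820 ≈ -0.0872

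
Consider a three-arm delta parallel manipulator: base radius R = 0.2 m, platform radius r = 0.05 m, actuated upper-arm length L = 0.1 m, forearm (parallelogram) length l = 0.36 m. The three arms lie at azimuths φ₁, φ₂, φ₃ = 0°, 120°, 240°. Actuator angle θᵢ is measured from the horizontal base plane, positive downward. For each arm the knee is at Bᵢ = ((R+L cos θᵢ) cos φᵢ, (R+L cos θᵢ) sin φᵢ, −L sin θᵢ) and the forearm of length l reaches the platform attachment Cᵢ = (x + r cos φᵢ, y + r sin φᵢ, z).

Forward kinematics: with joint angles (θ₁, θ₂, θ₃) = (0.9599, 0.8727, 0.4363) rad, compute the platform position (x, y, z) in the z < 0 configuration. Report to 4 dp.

φ1=0.0°: virtual centre (0.2074, 0.0000, -0.0819), radius l
arm 2 at φ=120.0°: ρ2 = 0.2143;  centre 2 = (-0.1071, 0.1856, -0.0766)
arm 3 at φ=240.0°: ρ3 = 0.2406;  centre 3 = (-0.1203, -0.2084, -0.0423)
subtract pairs → two planes through P
plane₁₂: -0.6290x+0.3711y+0.0106z = 0.0021
Cramer: x(z) = -0.0090+0.0670z;  y(z) = -0.0097+0.0849z
sphere 1 gives Az²+Bz+C=0 with A=1.0117, B=0.1332, C=-0.0760;  B²−4AC=0.3252;  roots -0.3476, 0.2160;  negative root z = -0.3476
x = -0.0323, y = -0.0393

(-0.0323, -0.0393, -0.3476)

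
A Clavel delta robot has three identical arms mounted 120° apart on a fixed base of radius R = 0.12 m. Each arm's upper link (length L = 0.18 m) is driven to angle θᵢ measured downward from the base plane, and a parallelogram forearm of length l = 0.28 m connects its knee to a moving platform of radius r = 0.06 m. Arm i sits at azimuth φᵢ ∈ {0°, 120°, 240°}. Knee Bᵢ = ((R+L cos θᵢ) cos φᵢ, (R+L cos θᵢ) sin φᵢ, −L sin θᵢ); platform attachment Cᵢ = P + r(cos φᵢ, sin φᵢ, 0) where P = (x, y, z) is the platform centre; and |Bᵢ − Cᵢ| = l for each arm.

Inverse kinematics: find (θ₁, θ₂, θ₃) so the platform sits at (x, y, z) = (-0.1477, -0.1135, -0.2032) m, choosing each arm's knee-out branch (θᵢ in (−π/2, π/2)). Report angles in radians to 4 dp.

θ₁ = 1.3090, θ₂ = 0.8730, θ₃ = -0.3489

arm 1 (φ=0.0°): x'=-0.1477, y'=-0.1135
  e−x'=0.2077;  (l²−L²−(e−x')²−y'²−z²)/2L = -0.1425
  θ1 = atan2(B,A) + arccos(C/0.2906) = 1.3090
φ2=120.0° → target in arm frame (-0.0244, 0.1847)
  A=0.0844, B=-0.2032, C=(l²−L²−A²−y'²−z²)/(2L)=-0.1014
  √(A²+B²)=0.2200;  θ2 = -1.1769+2.0499 ≈ 0.8730
rotate P by −φ3: (0.1721, -0.0712, -0.2032)
  A=-0.1121, B=-0.2032, C=(l²−L²−A²−y'²−z²)/(2L)=-0.0359
  √(A²+B²)=0.2321;  θ3 = -2.0751+1.7262 ≈ -0.3489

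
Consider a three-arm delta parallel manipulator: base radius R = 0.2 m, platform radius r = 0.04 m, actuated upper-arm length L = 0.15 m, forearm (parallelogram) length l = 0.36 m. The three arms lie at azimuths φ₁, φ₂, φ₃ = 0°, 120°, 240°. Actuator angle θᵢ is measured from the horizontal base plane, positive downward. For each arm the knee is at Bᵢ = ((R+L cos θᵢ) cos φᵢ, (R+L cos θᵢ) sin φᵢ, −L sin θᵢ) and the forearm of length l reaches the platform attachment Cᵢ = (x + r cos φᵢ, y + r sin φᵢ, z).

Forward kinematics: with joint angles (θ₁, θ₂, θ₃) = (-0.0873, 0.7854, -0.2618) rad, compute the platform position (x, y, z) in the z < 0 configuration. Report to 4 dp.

arm 1 at φ=0.0°: e+L cos θ1 = 0.3094;  O1 = (0.3094, 0.0000, 0.0131)
φ2=120.0°: virtual centre (-0.1330, 0.2304, -0.1061), radius l
φ3=240.0°: virtual centre (-0.1524, -0.2640, 0.0388), radius l
eliminate P² terms by subtracting sphere 1 from 2 and 3
linear system: -0.8849x+0.4608y = -0.0139−-0.2383z; -0.9237x+-0.5281y = -0.0015−0.0515z
det = 0.8930;  x = 0.0090+-0.1143z,  y = -0.0129+0.2975z
into |P−O₁|² = l²: 1.1016z² + 0.0349z + -0.0390 = 0;  Δ = 0.1730;  z = -0.2046 or 0.1729 → z<0 root = -0.2046
x = 0.0323, y = -0.0738

(0.0323, -0.0738, -0.2046)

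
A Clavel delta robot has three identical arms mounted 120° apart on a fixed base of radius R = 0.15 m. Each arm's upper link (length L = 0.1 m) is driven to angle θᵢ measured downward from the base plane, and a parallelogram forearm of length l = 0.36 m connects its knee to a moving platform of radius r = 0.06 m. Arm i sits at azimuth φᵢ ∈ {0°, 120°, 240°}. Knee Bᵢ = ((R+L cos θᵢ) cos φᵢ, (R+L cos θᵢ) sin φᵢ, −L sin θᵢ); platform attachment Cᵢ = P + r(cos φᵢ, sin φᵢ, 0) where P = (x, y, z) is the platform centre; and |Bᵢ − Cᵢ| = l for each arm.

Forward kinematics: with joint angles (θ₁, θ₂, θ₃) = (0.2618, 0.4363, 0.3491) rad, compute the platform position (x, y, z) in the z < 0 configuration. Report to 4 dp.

(0.0167, -0.0098, -0.3431)

φ1=0.0°: virtual centre (0.1866, 0.0000, -0.0259), radius l
φ2=120.0°: virtual centre (-0.0903, 0.1564, -0.0423), radius l
O3 = (0.1840·cos240.0°, 0.1840·sin240.0°, -0.0342) = (-0.0920, -0.1593, -0.0342)
eliminate P² terms by subtracting sphere 1 from 2 and 3
[-0.5538 0.3129 -0.0328]·P = -0.0011;  [-0.5572 -0.3186 -0.0166]·P = -0.0005
det = 0.3508;  x = 0.0014+-0.0446z,  y = -0.0010+0.0257z
into |P−O₁|² = l²: 1.0027z² + 0.0682z + -0.0946 = 0;  Δ = 0.3842;  z = -0.3431 or 0.2751 → z<0 root = -0.3431
x = 0.0167, y = -0.0098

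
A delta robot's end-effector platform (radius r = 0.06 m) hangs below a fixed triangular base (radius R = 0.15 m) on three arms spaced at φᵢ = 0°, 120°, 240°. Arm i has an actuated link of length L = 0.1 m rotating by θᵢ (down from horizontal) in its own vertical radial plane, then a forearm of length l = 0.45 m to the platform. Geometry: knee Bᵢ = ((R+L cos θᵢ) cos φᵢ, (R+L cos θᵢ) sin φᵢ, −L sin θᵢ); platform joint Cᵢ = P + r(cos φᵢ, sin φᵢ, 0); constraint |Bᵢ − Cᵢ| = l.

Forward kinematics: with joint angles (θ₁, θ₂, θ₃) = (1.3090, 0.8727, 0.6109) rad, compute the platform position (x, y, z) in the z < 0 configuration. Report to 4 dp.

(-0.0941, -0.0363, -0.4930)

φ1=0.0°: virtual centre (0.1159, 0.0000, -0.0966), radius l
arm 2 at φ=120.0°: ρ2 = 0.1543;  O2 = (-0.0771, 0.1336, -0.0766)
arm 3 at φ=240.0°: ρ3 = 0.1719;  O3 = (-0.0860, -0.1489, -0.0574)
|O₂|²−|O₁|² = 0.0069;  |O₃|²−|O₁|² = 0.0101
plane₁₂: -0.3860x+0.2672y+0.0400z = 0.0069
Cramer: x(z) = -0.0213+0.1475z;  y(z) = -0.0050+0.0635z
quadratic in z: (1.0258)z²+(0.1521)z+(-0.1743)=0, √Δ=0.8593 → z ∈ {-0.4930, 0.3447}; z = -0.4930 (taking z<0)
x = -0.0941, y = -0.0363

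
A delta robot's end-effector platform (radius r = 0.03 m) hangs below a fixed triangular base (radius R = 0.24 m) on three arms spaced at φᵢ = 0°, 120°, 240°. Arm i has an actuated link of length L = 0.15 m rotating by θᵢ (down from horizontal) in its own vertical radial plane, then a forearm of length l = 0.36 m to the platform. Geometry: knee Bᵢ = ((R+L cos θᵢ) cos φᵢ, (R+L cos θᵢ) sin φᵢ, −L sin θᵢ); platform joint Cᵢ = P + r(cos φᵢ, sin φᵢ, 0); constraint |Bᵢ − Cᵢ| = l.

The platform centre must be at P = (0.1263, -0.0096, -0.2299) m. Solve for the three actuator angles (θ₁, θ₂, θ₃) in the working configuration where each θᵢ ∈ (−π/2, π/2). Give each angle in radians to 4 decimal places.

arm 1 (φ=0.0°): x'=0.1263, y'=-0.0096
  e−x'=0.0837;  (l²−L²−(e−x')²−y'²−z²)/2L = 0.1572
  √(A²+B²)=0.2447;  θ1 = -1.2216+0.8732 ≈ -0.3484
rotate P by −φ2: (-0.0715, -0.1046, -0.2299)
  A cos θ + B sin θ = C:  0.2815·cos θ + -0.2299·sin θ = -0.1197
  √(A²+B²)=0.3634;  θ2 = -0.6849+1.9065 ≈ 1.2216
rotate P by −φ3: (-0.0548, 0.1142, -0.2299)
  A cos θ + B sin θ = C:  0.2648·cos θ + -0.2299·sin θ = -0.0964
  γ=atan2(-0.2299,0.2648)=-0.7149;  ψ=arccos(-0.2750)=1.8493;  θ3=γ+ψ≈1.1344

θ₁ = -0.3484, θ₂ = 1.2216, θ₃ = 1.1344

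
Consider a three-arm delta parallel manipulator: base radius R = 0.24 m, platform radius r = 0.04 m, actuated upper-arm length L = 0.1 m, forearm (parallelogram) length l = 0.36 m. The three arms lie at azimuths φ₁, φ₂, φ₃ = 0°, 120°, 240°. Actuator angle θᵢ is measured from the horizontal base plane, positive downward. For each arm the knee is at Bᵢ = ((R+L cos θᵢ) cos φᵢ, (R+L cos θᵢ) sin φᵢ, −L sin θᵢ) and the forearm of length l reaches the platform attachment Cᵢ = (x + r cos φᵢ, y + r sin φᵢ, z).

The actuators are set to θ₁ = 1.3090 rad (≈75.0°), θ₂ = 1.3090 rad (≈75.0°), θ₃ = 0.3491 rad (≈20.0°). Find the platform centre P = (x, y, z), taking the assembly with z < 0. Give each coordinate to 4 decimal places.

(-0.0417, -0.0723, -0.3263)

S1 = (0.2259·cos0.0°, 0.2259·sin0.0°, -0.0966) = (0.2259, 0.0000, -0.0966)
φ2=120.0°: virtual centre (-0.1129, 0.1956, -0.0966), radius l
φ3=240.0°: virtual centre (-0.1470, -0.2546, -0.0342), radius l
eliminate P² terms by subtracting sphere 1 from 2 and 3
plane₁₂: -0.6776x+0.3912y+0.0000z = 0.0000
det = 0.6368;  x = -0.0167+0.0767z,  y = -0.0290+0.1328z
into |P−S₁|² = l²: 1.0235z² + 0.1483z + -0.0606 = 0;  Δ = 0.2700;  z = -0.3263 or 0.1814 → z<0 root = -0.3263
x = -0.0417, y = -0.0723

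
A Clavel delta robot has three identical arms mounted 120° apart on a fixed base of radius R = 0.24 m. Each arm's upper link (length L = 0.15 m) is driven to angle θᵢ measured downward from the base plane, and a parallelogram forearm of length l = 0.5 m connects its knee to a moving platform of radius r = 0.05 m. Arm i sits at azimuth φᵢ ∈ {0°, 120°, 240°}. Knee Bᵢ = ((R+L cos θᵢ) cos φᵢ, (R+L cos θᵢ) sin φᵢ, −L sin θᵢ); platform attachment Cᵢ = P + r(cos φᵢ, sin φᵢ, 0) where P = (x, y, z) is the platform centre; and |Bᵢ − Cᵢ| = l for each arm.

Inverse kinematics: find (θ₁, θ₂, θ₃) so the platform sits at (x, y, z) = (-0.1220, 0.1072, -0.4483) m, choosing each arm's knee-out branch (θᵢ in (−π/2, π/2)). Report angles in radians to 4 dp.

θ₁ = 1.1343, θ₂ = -0.0871, θ₃ = 0.7854

φ1=0.0° → target in arm frame (-0.1220, 0.1072)
  A=0.3120, B=-0.4483, C=(l²−L²−A²−y'²−z²)/(2L)=-0.2744
  θ1 = atan2(B,A) + arccos(C/0.5462) = 1.1343
rotate P by −φ2: (0.1538, 0.0521, -0.4483)
  A=0.0362, B=-0.4483, C=(l²−L²−A²−y'²−z²)/(2L)=0.0750
  θ2 = atan2(B,A) + arccos(C/0.4498) = -0.0871
rotate P by −φ3: (-0.0318, -0.1593, -0.4483)
  e−x'=0.2218;  (l²−L²−(e−x')²−y'²−z²)/2L = -0.1602
  θ3 = atan2(B,A) + arccos(C/0.5002) = 0.7854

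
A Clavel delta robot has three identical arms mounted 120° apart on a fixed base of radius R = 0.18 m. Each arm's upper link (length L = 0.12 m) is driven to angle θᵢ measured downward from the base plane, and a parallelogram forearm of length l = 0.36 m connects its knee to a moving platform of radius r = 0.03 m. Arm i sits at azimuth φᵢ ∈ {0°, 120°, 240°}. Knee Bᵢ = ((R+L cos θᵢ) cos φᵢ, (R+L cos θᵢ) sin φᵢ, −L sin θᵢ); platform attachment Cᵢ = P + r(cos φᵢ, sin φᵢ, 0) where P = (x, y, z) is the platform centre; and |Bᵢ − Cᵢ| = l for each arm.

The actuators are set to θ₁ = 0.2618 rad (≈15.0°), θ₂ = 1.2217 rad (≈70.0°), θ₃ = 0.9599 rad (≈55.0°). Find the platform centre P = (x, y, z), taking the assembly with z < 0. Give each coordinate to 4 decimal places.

(0.0959, -0.0296, -0.3470)

φ1=0.0°: virtual centre (0.2659, 0.0000, -0.0311), radius l
arm 2 at φ=120.0°: (R−r)+L cos θ2 = 0.1910;  O2 = (-0.0955, 0.1655, -0.1128)
φ3=240.0°: virtual centre (-0.1094, -0.1895, -0.0983), radius l
|O₂|²−|O₁|² = -0.0225;  |O₃|²−|O₁|² = -0.0141
plane₁₂: -0.7229x+0.3309y+-0.1634z = -0.0225
det = 0.5224;  x = 0.0252+-0.2037z,  y = -0.0127+0.0487z
sphere 1 gives Az²+Bz+C=0 with A=1.0439, B=0.1589, C=-0.0706;  B²−4AC=0.3199;  roots -0.3470, 0.1948;  negative root z = -0.3470
x = 0.0959, y = -0.0296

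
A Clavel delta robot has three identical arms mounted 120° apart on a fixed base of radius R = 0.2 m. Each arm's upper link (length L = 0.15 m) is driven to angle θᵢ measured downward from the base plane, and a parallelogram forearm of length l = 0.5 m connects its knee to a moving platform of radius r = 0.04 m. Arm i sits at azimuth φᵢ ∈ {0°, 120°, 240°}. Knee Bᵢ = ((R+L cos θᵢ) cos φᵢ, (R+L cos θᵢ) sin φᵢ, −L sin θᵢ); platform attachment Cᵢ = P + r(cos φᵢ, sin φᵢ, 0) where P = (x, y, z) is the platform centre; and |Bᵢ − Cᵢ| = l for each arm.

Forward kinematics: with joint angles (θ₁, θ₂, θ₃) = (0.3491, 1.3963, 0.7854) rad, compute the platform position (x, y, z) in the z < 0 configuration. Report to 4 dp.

arm 1 at φ=0.0°: (R−r)+L cos θ1 = 0.3010;  S1 = (0.3010, 0.0000, -0.0513)
S2 = (0.1860·cos120.0°, 0.1860·sin120.0°, -0.1477) = (-0.0930, 0.1611, -0.1477)
φ3=240.0°: virtual centre (-0.1330, -0.2304, -0.1061), radius l
subtract pairs → two planes through P
linear system: -0.7879x+0.3222y = -0.0368−-0.1928z; -0.8680x+-0.4608y = -0.0112−-0.1095z
Cramer: x(z) = 0.0320-0.1931z;  y(z) = -0.0360+0.1261z
quadratic in z: (1.0532)z²+(0.1975)z+(-0.1737)=0, √Δ=0.8780 → z ∈ {-0.5105, 0.3231}; z = -0.5105 (taking z<0)
x = 0.1306, y = -0.1004

(0.1306, -0.1004, -0.5105)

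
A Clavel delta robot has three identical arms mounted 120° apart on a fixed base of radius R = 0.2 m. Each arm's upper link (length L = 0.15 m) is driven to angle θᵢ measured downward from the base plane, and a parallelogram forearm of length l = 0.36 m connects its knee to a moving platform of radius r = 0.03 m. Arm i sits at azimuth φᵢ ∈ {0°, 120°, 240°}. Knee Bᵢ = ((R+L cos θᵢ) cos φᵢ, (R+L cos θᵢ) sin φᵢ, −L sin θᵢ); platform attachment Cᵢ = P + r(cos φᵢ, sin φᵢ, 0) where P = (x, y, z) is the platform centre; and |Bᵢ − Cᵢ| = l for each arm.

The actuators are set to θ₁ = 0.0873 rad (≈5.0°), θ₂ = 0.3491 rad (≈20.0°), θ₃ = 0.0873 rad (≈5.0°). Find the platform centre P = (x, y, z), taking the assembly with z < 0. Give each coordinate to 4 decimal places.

arm 1 at φ=0.0°: e+L cos θ1 = 0.3194;  O1 = (0.3194, 0.0000, -0.0131)
O2 = (0.3110·cos120.0°, 0.3110·sin120.0°, -0.0513) = (-0.1555, 0.2693, -0.0513)
arm 3 at φ=240.0°: e+L cos θ3 = 0.3194;  O3 = (-0.1597, -0.2766, -0.0131)
|O₂|²−|O₁|² = -0.0029;  |O₃|²−|O₁|² = 0.0000
[-0.9498 0.5386 -0.0765]·P = -0.0029;  [-0.9583 -0.5533 0.0000]·P = 0.0000
Cramer: x(z) = 0.0015-0.0406z;  y(z) = -0.0027+0.0703z
sphere 1 gives Az²+Bz+C=0 with A=1.0066, B=0.0516, C=-0.0284;  B²−4AC=0.1169;  roots -0.1954, 0.1442;  negative root z = -0.1954
x = 0.0095, y = -0.0164

(0.0095, -0.0164, -0.1954)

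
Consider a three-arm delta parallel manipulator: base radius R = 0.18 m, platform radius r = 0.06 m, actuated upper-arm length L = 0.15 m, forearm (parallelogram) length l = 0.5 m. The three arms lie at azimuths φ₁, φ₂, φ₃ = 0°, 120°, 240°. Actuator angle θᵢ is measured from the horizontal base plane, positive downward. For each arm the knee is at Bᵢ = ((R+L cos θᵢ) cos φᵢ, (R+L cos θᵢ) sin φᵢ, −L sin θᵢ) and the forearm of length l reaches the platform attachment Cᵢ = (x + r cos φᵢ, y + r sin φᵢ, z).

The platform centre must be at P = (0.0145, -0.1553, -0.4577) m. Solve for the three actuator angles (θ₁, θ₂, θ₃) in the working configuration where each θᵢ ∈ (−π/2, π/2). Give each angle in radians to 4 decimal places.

arm 1 (φ=0.0°): x'=0.0145, y'=-0.1553
  A cos θ + B sin θ = C:  0.1055·cos θ + -0.4577·sin θ = -0.0575
  √(A²+B²)=0.4697;  θ1 = -1.3443+1.6934 ≈ 0.3492
φ2=120.0° → target in arm frame (-0.1417, 0.0651)
  A cos θ + B sin θ = C:  0.2617·cos θ + -0.4577·sin θ = -0.1825
  √(A²+B²)=0.5273;  θ2 = -1.0513+1.9241 ≈ 0.8728
φ3=240.0° → target in arm frame (0.1272, 0.0902)
  A=-0.0072, B=-0.4577, C=(l²−L²−A²−y'²−z²)/(2L)=0.0327
  √(A²+B²)=0.4578;  θ3 = -1.5866+1.4992 ≈ -0.0874

θ₁ = 0.3492, θ₂ = 0.8728, θ₃ = -0.0874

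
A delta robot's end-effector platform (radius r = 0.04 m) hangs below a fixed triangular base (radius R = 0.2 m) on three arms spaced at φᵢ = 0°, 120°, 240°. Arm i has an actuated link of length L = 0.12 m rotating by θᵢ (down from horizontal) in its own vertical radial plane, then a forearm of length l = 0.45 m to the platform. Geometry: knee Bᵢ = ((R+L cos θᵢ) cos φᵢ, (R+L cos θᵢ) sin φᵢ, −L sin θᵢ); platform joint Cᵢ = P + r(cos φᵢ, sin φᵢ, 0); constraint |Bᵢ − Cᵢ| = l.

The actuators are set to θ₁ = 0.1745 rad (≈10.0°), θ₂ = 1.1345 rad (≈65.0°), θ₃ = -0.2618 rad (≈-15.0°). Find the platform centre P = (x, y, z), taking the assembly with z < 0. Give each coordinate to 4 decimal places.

φ1=0.0°: virtual centre (0.2782, 0.0000, -0.0208), radius l
arm 2 at φ=120.0°: ρ2 = 0.2107;  O2 = (-0.1054, 0.1825, -0.1088)
arm 3 at φ=240.0°: ρ3 = 0.2759;  O3 = (-0.1380, -0.2389, 0.0311)
|O₂|²−|O₁|² = -0.0216;  |O₃|²−|O₁|² = -0.0007
plane₁₂: -0.7671x+0.3650y+-0.1758z = -0.0216
det = 0.6703;  x = 0.0158+-0.0689z,  y = -0.0260+0.3371z
into |P−O₁|² = l²: 1.1184z² + 0.0603z + -0.1325 = 0;  Δ = 0.5966;  z = -0.3723 or 0.3184 → z<0 root = -0.3723
x = 0.0414, y = -0.1515

(0.0414, -0.1515, -0.3723)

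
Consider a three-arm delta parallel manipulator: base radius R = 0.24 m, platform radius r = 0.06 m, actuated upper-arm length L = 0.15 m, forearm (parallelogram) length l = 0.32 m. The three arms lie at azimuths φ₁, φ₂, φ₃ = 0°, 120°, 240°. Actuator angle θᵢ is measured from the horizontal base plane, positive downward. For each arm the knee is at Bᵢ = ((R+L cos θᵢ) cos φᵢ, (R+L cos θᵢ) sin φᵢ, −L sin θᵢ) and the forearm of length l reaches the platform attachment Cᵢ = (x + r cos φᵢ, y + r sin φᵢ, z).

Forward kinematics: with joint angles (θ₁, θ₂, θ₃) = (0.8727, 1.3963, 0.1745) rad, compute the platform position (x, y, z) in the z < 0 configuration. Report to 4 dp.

(0.0021, -0.1102, -0.2375)

arm 1 at φ=0.0°: (R−r)+L cos θ1 = 0.2764;  S1 = (0.2764, 0.0000, -0.1149)
φ2=120.0°: virtual centre (-0.1030, 0.1784, -0.1477), radius l
arm 3 at φ=240.0°: (R−r)+L cos θ3 = 0.3277;  S3 = (-0.1639, -0.2838, -0.0260)
eliminate P² terms by subtracting sphere 1 from 2 and 3
[-0.7589 0.3569 -0.0656]·P = -0.0253;  [-0.8806 -0.5676 0.1777]·P = 0.0185
det = 0.7450;  x = 0.0105+0.0351z,  y = -0.0488+0.2586z
quadratic in z: (1.0681)z²+(0.1859)z+(-0.0161)=0, √Δ=0.3214 → z ∈ {-0.2375, 0.0634}; z = -0.2375 (taking z<0)
x = 0.0021, y = -0.1102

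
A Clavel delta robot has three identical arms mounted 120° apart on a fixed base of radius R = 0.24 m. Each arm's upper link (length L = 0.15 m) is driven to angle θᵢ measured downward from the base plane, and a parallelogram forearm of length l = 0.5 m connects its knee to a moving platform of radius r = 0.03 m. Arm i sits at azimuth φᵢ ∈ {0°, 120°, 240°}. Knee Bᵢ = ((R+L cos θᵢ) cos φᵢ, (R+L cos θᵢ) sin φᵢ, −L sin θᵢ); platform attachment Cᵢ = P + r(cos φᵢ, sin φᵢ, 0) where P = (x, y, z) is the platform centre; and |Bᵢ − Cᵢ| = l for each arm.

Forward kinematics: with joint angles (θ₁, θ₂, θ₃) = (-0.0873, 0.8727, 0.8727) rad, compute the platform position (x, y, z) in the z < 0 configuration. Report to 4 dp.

arm 1 at φ=0.0°: (R−r)+L cos θ1 = 0.3594;  centre 1 = (0.3594, 0.0000, 0.0131)
centre 2 = (0.3064·cos120.0°, 0.3064·sin120.0°, -0.1149) = (-0.1532, 0.2654, -0.1149)
φ3=240.0°: virtual centre (-0.1532, -0.2654, -0.1149), radius l
|centre ₂|²−|centre ₁|² = -0.0223;  |centre ₃|²−|centre ₁|² = -0.0223
[-1.0253 0.5307 -0.2560]·P = -0.0223;  [-1.0253 -0.5307 -0.2560]·P = -0.0223
Cramer: x(z) = 0.0217-0.2497z;  y(z) = 0.0000+0.0000z
into |P−centre ₁|² = l²: 1.0623z² + 0.1425z + -0.1358 = 0;  Δ = 0.5973;  z = -0.4308 or 0.2967 → z<0 root = -0.4308
x = 0.1293, y = 0.0000

(0.1293, 0.0000, -0.4308)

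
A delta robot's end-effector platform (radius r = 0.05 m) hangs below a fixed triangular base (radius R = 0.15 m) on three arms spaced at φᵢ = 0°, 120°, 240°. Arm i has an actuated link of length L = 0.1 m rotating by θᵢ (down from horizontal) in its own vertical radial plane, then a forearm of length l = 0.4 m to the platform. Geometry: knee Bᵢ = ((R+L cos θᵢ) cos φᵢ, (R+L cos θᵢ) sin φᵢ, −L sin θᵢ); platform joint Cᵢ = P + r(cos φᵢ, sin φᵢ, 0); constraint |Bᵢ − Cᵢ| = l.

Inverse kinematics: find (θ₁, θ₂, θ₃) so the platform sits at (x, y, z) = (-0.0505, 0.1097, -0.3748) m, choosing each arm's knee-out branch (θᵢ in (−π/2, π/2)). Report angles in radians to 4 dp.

rotate P by −φ1: (-0.0505, 0.1097, -0.3748)
  A=0.1505, B=-0.3748, C=(l²−L²−A²−y'²−z²)/(2L)=-0.1258
  √(A²+B²)=0.4039;  θ1 = -1.1890+1.8875 ≈ 0.6986
rotate P by −φ2: (0.1203, -0.0111, -0.3748)
  e−x'=-0.0203;  (l²−L²−(e−x')²−y'²−z²)/2L = 0.0450
  γ=atan2(-0.3748,-0.0203)=-1.6248;  ψ=arccos(0.1198)=1.4507;  θ2=γ+ψ≈-0.1740
arm 3 (φ=240.0°): x'=-0.0698, y'=-0.0986
  e−x'=0.1698;  (l²−L²−(e−x')²−y'²−z²)/2L = -0.1450
  θ3 = atan2(B,A) + arccos(C/0.4115) = 0.7856

θ₁ = 0.6986, θ₂ = -0.1740, θ₃ = 0.7856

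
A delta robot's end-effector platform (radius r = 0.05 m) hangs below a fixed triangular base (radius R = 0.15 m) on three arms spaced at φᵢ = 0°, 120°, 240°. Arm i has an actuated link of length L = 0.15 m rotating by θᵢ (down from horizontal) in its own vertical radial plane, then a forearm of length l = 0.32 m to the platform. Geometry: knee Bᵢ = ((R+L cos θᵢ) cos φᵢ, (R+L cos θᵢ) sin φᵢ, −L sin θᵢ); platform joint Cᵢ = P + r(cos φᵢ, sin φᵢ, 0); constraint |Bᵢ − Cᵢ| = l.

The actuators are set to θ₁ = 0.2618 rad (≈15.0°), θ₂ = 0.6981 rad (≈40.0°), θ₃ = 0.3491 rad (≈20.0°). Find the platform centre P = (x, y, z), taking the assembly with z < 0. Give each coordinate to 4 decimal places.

(0.0328, -0.0391, -0.2753)

S1 = (0.2449·cos0.0°, 0.2449·sin0.0°, -0.0388) = (0.2449, 0.0000, -0.0388)
S2 = (0.2149·cos120.0°, 0.2149·sin120.0°, -0.0964) = (-0.1075, 0.1861, -0.0964)
φ3=240.0°: virtual centre (-0.1205, -0.2087, -0.0513), radius l
|S₂|²−|S₁|² = -0.0060;  |S₃|²−|S₁|² = -0.0008
[-0.7047 0.3722 -0.1152]·P = -0.0060;  [-0.7307 -0.4173 -0.0250]·P = -0.0008
det = 0.5661;  x = 0.0049+-0.1013z,  y = -0.0068+0.1176z
quadratic in z: (1.0241)z²+(0.1247)z+(-0.0433)=0, √Δ=0.4391 → z ∈ {-0.2753, 0.1535}; z = -0.2753 (taking z<0)
x = 0.0328, y = -0.0391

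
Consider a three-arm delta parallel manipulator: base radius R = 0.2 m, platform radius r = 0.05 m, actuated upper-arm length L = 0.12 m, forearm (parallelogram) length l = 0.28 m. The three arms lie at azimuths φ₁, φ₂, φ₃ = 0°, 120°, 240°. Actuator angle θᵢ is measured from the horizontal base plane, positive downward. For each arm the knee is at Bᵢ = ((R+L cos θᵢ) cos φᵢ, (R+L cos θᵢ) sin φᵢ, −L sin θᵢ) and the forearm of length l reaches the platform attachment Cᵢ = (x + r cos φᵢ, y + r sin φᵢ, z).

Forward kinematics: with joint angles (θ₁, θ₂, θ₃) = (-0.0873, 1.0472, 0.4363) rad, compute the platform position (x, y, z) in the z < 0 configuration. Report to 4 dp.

φ1=0.0°: virtual centre (0.2695, 0.0000, 0.0105), radius l
φ2=120.0°: virtual centre (-0.1050, 0.1819, -0.1039), radius l
arm 3 at φ=240.0°: e+L cos θ3 = 0.2588;  S3 = (-0.1294, -0.2241, -0.0507)
subtract pairs → two planes through P
[-0.7491 0.3637 -0.2288]·P = -0.0179;  [-0.7978 -0.4482 -0.1223]·P = -0.0032
Cramer: x(z) = 0.0147-0.2349z;  y(z) = -0.0189+0.1452z
quadratic in z: (1.0763)z²+(0.0933)z+(-0.0130)=0, √Δ=0.2541 → z ∈ {-0.1614, 0.0747}; z = -0.1614 (taking z<0)
x = 0.0526, y = -0.0423

(0.0526, -0.0423, -0.1614)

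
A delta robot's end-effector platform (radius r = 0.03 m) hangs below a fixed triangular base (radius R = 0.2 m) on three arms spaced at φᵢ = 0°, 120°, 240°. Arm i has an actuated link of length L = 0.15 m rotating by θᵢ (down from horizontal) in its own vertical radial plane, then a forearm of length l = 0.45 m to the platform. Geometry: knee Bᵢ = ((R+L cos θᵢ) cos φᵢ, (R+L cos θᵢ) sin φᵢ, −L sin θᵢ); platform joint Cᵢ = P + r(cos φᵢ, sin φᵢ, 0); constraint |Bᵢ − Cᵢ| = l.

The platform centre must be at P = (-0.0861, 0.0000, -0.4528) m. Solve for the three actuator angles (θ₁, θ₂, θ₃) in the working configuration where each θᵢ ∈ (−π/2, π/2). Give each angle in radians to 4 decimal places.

θ₁ = 1.1342, θ₂ = 0.6108, θ₃ = 0.6108

arm 1 (φ=0.0°): x'=-0.0861, y'=0.0000
  A=0.2561, B=-0.4528, C=(l²−L²−A²−y'²−z²)/(2L)=-0.3021
  γ=atan2(-0.4528,0.2561)=-1.0561;  ψ=arccos(-0.5806)=2.1903;  θ1=γ+ψ≈1.1342
φ2=120.0° → target in arm frame (0.0430, 0.0746)
  e−x'=0.1270;  (l²−L²−(e−x')²−y'²−z²)/2L = -0.1557
  θ2 = atan2(B,A) + arccos(C/0.4703) = 0.6108
arm 3 (φ=240.0°): x'=0.0431, y'=-0.0746
  e−x'=0.1269;  (l²−L²−(e−x')²−y'²−z²)/2L = -0.1557
  γ=atan2(-0.4528,0.1269)=-1.2974;  ψ=arccos(-0.3311)=1.9082;  θ3=γ+ψ≈0.6108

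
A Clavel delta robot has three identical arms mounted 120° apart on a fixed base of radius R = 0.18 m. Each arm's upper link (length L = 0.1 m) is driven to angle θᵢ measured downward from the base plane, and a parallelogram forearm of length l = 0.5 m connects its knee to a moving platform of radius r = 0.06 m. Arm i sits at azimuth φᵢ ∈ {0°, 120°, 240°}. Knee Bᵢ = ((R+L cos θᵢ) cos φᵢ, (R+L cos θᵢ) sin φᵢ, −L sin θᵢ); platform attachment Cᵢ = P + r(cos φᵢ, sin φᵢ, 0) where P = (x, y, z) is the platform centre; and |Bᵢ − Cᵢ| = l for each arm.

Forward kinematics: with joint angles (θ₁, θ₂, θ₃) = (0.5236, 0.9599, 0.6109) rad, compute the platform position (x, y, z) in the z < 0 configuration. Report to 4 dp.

(0.0424, -0.0494, -0.5197)

S1 = (0.2066·cos0.0°, 0.2066·sin0.0°, -0.0500) = (0.2066, 0.0000, -0.0500)
S2 = (0.1774·cos120.0°, 0.1774·sin120.0°, -0.0819) = (-0.0887, 0.1536, -0.0819)
S3 = (0.2019·cos240.0°, 0.2019·sin240.0°, -0.0574) = (-0.1010, -0.1749, -0.0574)
subtract pairs → two planes through P
[-0.5906 0.3072 -0.0638]·P = -0.0070;  [-0.6151 -0.3497 -0.0147]·P = -0.0011
det = 0.3955;  x = 0.0071+-0.0679z,  y = -0.0092+0.0773z
into |P−S₁|² = l²: 1.0106z² + 0.1257z + -0.2076 = 0;  Δ = 0.8550;  z = -0.5197 or 0.3953 → z<0 root = -0.5197
x = 0.0424, y = -0.0494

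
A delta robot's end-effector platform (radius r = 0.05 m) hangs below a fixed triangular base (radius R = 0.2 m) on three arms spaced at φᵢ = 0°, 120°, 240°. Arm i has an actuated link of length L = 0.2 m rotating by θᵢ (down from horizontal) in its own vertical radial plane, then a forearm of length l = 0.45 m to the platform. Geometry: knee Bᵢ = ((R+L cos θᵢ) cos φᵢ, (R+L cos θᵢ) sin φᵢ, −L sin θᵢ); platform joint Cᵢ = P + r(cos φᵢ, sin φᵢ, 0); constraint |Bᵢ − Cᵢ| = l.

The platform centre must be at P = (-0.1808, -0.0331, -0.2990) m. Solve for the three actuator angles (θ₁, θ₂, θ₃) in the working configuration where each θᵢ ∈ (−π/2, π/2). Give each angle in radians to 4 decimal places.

φ1=0.0° → target in arm frame (-0.1808, -0.0331)
  e−x'=0.3308;  (l²−L²−(e−x')²−y'²−z²)/2L = -0.0936
  √(A²+B²)=0.4459;  θ1 = -0.7349+1.7822 ≈ 1.0472
arm 2 (φ=120.0°): x'=0.0617, y'=0.1731
  A=0.0883, B=-0.2990, C=(l²−L²−A²−y'²−z²)/(2L)=0.0883
  √(A²+B²)=0.3118;  θ2 = -1.2837+1.2835 ≈ -0.0002
arm 3 (φ=240.0°): x'=0.1191, y'=-0.1400
  A cos θ + B sin θ = C:  0.0309·cos θ + -0.2990·sin θ = 0.1313
  √(A²+B²)=0.3006;  θ3 = -1.4677+1.1186 ≈ -0.3491

θ₁ = 1.0472, θ₂ = -0.0002, θ₃ = -0.3491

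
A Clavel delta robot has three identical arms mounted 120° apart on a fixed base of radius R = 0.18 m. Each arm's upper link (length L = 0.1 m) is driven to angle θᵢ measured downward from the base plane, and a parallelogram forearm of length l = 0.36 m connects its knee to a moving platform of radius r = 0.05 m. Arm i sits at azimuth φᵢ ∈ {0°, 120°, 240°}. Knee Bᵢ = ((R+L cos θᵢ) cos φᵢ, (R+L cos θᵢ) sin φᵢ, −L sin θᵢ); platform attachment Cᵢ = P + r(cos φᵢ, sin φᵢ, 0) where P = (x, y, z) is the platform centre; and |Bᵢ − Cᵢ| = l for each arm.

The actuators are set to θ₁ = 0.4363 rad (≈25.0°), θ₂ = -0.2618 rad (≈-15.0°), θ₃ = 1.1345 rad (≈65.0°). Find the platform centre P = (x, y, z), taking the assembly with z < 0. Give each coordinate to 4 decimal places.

S1 = (0.2206·cos0.0°, 0.2206·sin0.0°, -0.0423) = (0.2206, 0.0000, -0.0423)
φ2=120.0°: virtual centre (-0.1133, 0.1962, 0.0259), radius l
S3 = (0.1723·cos240.0°, 0.1723·sin240.0°, -0.0906) = (-0.0861, -0.1492, -0.0906)
|S₂|²−|S₁|² = 0.0015;  |S₃|²−|S₁|² = -0.0126
[-0.6679 0.3925 0.1363]·P = 0.0015;  [-0.6135 -0.2984 -0.0967]·P = -0.0126
Cramer: x(z) = 0.0102+0.0061z;  y(z) = 0.0212-0.3368z
quadratic in z: (1.1135)z²+(0.0676)z+(-0.0831)=0, √Δ=0.6120 → z ∈ {-0.3052, 0.2444}; z = -0.3052 (taking z<0)
x = 0.0083, y = 0.1240

(0.0083, 0.1240, -0.3052)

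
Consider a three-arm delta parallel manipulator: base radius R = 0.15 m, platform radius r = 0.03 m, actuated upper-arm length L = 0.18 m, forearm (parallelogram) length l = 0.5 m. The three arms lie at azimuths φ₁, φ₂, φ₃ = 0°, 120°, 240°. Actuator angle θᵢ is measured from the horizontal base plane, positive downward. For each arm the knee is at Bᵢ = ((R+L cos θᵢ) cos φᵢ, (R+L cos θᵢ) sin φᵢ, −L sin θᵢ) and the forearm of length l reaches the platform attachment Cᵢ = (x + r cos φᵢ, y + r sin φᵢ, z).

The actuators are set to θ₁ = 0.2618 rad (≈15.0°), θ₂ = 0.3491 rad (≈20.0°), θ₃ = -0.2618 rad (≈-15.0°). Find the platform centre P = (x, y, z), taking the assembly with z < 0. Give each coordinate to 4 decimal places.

(-0.0356, -0.0892, -0.4120)

arm 1 at φ=0.0°: e+L cos θ1 = 0.2939;  O1 = (0.2939, 0.0000, -0.0466)
φ2=120.0°: virtual centre (-0.1446, 0.2504, -0.0616), radius l
O3 = (0.2939·cos240.0°, 0.2939·sin240.0°, 0.0466) = (-0.1469, -0.2545, 0.0466)
eliminate P² terms by subtracting sphere 1 from 2 and 3
[-0.8769 0.5008 -0.0300]·P = -0.0011;  [-0.8816 -0.5090 0.1864]·P = 0.0000
Cramer: x(z) = 0.0006+0.0879z;  y(z) = -0.0011+0.2138z
into |P−O₁|² = l²: 1.0534z² + 0.0411z + -0.1619 = 0;  Δ = 0.6837;  z = -0.4120 or 0.3729 → z<0 root = -0.4120
x = -0.0356, y = -0.0892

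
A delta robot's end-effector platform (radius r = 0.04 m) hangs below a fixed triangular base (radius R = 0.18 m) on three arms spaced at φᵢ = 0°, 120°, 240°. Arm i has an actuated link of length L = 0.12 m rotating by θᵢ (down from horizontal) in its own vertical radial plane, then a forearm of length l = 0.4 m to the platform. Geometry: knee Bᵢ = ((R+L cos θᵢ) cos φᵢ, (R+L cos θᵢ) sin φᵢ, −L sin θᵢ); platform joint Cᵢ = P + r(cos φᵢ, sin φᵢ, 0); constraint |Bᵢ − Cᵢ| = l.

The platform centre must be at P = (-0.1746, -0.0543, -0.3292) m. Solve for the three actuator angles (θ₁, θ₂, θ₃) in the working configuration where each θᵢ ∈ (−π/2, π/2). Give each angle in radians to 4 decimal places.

φ1=0.0° → target in arm frame (-0.1746, -0.0543)
  A cos θ + B sin θ = C:  0.3146·cos θ + -0.3292·sin θ = -0.2696
  γ=atan2(-0.3292,0.3146)=-0.8081;  ψ=arccos(-0.5920)=2.2043;  θ1=γ+ψ≈1.3962
rotate P by −φ2: (0.0403, 0.1784, -0.3292)
  A cos θ + B sin θ = C:  0.0997·cos θ + -0.3292·sin θ = -0.0189
  γ=atan2(-0.3292,0.0997)=-1.2767;  ψ=arccos(-0.0549)=1.6257;  θ2=γ+ψ≈0.3490
arm 3 (φ=240.0°): x'=0.1343, y'=-0.1241
  A cos θ + B sin θ = C:  0.0057·cos θ + -0.3292·sin θ = 0.0909
  θ3 = atan2(B,A) + arccos(C/0.3292) = -0.2623

θ₁ = 1.3962, θ₂ = 0.3490, θ₃ = -0.2623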